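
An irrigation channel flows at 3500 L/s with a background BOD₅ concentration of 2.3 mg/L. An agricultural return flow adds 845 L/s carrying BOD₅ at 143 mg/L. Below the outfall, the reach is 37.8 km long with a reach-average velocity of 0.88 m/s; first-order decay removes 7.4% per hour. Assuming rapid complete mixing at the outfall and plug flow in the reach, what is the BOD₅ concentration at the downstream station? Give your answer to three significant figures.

Flow-weighted average: C = (3500·2.300 + 845.0·143.0) / 4345 = 128900/4345 = 29.66 mg/L.
Travel time t = 37.8·1000 / 0.88 = 42950 s = 11.93 h.
7.4%/h lost → k = −ln(1 − 0.074) = 0.07688 h⁻¹.
After decay, C = 29.66 × e^(−kt) = 29.66 × 0.3996 = 11.85 mg/L.

11.9 mg/L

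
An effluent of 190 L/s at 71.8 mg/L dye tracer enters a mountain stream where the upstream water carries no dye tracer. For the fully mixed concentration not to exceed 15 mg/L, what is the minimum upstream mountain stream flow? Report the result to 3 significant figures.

719 L/s

Set C_mix = 15: (Q·0 + 190.0·71.80) / (Q + 190.0) = 15
→ Q = 190.0·(71.80 − 15)/(15 − 0) = 719.5 L/s.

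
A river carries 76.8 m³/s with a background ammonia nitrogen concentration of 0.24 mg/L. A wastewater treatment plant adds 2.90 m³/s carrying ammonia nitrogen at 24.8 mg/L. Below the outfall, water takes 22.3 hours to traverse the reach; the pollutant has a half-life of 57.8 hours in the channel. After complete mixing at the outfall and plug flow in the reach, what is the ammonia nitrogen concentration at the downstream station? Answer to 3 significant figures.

Mixed concentration C = ΣQC/ΣQ = (76.80·0.2400 + 2.900·24.80) / 79.70 = 90.35/79.70 = 1.134 mg/L.
Half-life 57.8 h → k = ln 2 / 57.8 = 0.01199 h⁻¹ = 0.2878 d⁻¹.
Applying C = C₀e^(−kt): 1.134 × 0.7653 = 0.8676 mg/L.

0.868 mg/L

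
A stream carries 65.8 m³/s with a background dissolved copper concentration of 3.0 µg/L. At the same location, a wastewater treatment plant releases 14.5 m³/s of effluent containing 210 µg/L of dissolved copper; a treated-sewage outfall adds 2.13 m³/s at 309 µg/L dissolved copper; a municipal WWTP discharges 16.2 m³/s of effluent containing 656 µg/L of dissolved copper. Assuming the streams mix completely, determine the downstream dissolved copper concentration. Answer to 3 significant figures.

147 µg/L

After mixing, C = (65.80·3.000 + 14.50·210.0 + 2.130·309.0 + 16.20·656.0) / 98.63 = 14530/98.63 = 147.3 µg/L.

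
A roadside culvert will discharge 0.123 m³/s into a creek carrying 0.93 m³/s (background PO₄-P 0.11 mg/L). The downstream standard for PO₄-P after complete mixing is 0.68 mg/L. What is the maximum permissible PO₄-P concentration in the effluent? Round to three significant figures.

At the limit, (Qr·Cr + Qe·Cₑ)/(Qr + Qe) = 0.68:
Cₑ = (1.053·0.68 − 0.9300·0.1100) / 0.1230 = 4.990 mg/L.

4.99 mg/L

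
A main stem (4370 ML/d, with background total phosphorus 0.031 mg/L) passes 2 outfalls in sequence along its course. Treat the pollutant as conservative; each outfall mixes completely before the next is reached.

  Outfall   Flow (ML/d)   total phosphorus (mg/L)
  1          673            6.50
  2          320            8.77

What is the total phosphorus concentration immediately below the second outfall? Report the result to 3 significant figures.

1.36 mg/L

After outfall 1: Q = 4370 + 673.0 = 5043 ML/d; C = (4370·0.03100 + 673.0·6.500)/5043 = 0.8943 mg/L.
After outfall 2: Q = 5043 + 320.0 = 5363 ML/d; C = (5043·0.8943 + 320.0·8.770)/5363 = 1.364 mg/L.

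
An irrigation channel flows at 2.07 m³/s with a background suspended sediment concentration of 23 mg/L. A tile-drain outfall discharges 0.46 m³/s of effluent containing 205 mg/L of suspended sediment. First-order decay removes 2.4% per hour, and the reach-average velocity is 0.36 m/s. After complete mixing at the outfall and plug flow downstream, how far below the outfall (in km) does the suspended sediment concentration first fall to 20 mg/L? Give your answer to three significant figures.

Mass balance: C = (2.070·23.00 + 0.4600·205.0) / 2.530 = 141.9/2.530 = 56.09 mg/L.
2.4%/h lost → k = −ln(1 − 0.024) = 0.02429 h⁻¹.
Set 56.09·exp(−k·t) = 20 → t = ln(56.09/20)/k = 152800 s = 42.45 h.
Distance = v·t = 0.36·152800 = 55020 m = 55.02 km.

55.0 km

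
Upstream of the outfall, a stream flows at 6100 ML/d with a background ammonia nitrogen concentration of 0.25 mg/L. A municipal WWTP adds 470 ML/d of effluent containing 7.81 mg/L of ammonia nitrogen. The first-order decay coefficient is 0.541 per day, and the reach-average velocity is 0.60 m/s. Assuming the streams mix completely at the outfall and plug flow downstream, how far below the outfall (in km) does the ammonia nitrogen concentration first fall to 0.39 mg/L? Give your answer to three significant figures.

67.7 km

Conservation of mass: C = (6100·0.2500 + 470.0·7.810) / 6570 = 5196/6570 = 0.7908 mg/L.
Set 0.7908·exp(−k·t) = 0.39 → t = ln(0.7908/0.39)/k = 112900 s = 31.36 h.
Distance = v·t = 0.60·112900 = 67740 m = 67.74 km.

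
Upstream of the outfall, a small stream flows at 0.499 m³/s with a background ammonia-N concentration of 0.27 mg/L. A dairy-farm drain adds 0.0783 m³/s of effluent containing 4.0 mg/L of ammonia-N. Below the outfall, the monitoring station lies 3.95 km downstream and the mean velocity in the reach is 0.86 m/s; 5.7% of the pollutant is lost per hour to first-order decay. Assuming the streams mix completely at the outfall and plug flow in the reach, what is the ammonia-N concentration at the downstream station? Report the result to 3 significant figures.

Mixed concentration C = ΣQC/ΣQ = (0.4990·0.2700 + 0.07830·4.000) / 0.5773 = 0.4479/0.5773 = 0.7759 mg/L.
Travel time t = 3.95·1000 / 0.86 = 4593 s = 1.276 h.
5.7%/h lost → k = −ln(1 − 0.057) = 0.05869 h⁻¹.
First-order decay: C = 0.7759·exp(−k·t) = 0.7759·0.9279 = 0.7199 mg/L.

0.720 mg/L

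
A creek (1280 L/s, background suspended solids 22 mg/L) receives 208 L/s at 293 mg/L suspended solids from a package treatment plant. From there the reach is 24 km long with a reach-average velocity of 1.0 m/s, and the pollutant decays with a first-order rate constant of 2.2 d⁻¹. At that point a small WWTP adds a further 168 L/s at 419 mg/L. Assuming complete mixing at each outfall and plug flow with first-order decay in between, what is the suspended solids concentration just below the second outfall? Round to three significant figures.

Flow-weighted average: C = (1280·22.00 + 208.0·293.0) / 1488 = 89100/1488 = 59.88 mg/L; combined flow 1488 L/s.
Travel time t = 24·1000 / 1.0 = 24000 s = 6.667 h.
After decay, C = 59.88 × e^(−kt) = 59.88 × 0.5427 = 32.50 mg/L.
At the second outfall, C = (1488·32.50 + 168.0·419.0) / (1488 + 168.0) = 71.71 mg/L.

71.7 mg/L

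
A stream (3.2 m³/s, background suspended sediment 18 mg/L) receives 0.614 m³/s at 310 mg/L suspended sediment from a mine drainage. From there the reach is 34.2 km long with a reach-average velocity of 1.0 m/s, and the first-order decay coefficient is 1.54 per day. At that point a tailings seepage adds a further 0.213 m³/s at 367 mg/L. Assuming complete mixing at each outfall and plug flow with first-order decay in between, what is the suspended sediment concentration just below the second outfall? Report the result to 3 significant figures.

52.9 mg/L

Flow-weighted average: C = (3.200·18.00 + 0.6140·310.0) / 3.814 = 247.9/3.814 = 65.01 mg/L; combined flow 3.814 m³/s.
Travel time t = 34.2·1000 / 1.0 = 34200 s = 9.500 h.
First-order decay: C = 65.01·exp(−k·t) = 65.01·0.5436 = 35.34 mg/L.
At the second outfall, C = (3.814·35.34 + 0.2130·367.0) / (3.814 + 0.2130) = 52.88 mg/L.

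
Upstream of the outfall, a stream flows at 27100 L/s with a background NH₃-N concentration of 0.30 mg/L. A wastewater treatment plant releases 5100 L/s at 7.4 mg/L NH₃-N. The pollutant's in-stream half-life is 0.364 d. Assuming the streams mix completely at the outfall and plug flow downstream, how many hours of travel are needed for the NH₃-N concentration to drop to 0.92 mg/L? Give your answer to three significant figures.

Flow-weighted average: C = (27100·0.3000 + 5100·7.400) / 32200 = 45870/32200 = 1.425 mg/L.
Half-life 0.364 d → k = ln 2 / 0.364 = 1.904 d⁻¹.
1.425·exp(−k·t) = 0.92 → t = ln(1.425/0.92)/k = 19840 s = 5.511 h.

5.51 h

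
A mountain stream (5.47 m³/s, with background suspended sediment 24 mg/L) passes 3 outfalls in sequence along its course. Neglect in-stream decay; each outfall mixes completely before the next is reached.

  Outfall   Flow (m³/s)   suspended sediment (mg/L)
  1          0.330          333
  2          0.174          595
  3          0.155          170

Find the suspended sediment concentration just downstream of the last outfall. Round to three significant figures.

60.5 mg/L

Below outfall 1: Q → 5.800 m³/s, C = (5.470·24.00 + 0.3300·333.0)/5.800 = 41.58 mg/L.
Below outfall 2: Q → 5.974 m³/s, C = (5.800·41.58 + 0.1740·595.0)/5.974 = 57.70 mg/L.
Below outfall 3: Q → 6.129 m³/s, C = (5.974·57.70 + 0.1550·170.0)/6.129 = 60.54 mg/L.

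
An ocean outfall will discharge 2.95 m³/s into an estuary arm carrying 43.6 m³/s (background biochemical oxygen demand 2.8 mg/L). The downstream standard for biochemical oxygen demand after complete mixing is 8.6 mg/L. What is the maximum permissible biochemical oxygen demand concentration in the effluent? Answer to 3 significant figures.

94.3 mg/L

At the limit, (Qr·Cr + Qe·Cₑ)/(Qr + Qe) = 8.6:
Cₑ = (46.55·8.6 − 43.60·2.800) / 2.950 = 94.32 mg/L.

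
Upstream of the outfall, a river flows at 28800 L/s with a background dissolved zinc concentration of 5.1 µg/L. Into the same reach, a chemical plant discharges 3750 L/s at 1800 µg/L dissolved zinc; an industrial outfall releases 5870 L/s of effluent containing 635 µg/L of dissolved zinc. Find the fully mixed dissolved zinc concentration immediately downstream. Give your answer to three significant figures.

277 µg/L

Flow-weighted average: C = (28800·5.100 + 3750·1800 + 5870·635.0) / 38420 = 10620000/38420 = 276.5 µg/L.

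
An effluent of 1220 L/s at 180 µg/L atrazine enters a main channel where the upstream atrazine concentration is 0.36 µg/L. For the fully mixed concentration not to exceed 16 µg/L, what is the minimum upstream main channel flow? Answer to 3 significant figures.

12800 L/s

Set C_mix = 16: (Q·0.3600 + 1220·180.0) / (Q + 1220) = 16
→ Q = 1220·(180.0 − 16)/(16 − 0.3600) = 12790 L/s.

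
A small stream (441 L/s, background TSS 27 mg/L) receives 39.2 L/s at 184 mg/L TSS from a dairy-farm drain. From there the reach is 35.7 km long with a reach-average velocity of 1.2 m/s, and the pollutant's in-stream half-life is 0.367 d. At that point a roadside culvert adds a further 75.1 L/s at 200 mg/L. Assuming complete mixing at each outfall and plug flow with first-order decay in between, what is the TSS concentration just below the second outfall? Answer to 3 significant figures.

After mixing, C = (441.0·27.00 + 39.20·184.0) / 480.2 = 19120/480.2 = 39.82 mg/L; combined flow 480.2 L/s.
Travel time t = 35.7·1000 / 1.2 = 29750 s = 8.264 h.
Half-life 0.367 d → k = ln 2 / 0.367 = 1.889 d⁻¹.
After decay, C = 39.82 × e^(−kt) = 39.82 × 0.5219 = 20.78 mg/L.
Second outfall: C = (480.2·20.78 + 75.10·200.0)/555.3 = 45.02 mg/L.

45.0 mg/L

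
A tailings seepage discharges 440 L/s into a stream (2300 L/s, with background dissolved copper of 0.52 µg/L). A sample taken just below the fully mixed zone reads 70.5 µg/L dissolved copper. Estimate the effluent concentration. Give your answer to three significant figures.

436 µg/L

Mass balance: 2300·0.5200 + 440.0·Cₑ = 2740·70.50
→ Cₑ = (2740·70.50 − 2300·0.5200) / 440.0 = 436.3 µg/L.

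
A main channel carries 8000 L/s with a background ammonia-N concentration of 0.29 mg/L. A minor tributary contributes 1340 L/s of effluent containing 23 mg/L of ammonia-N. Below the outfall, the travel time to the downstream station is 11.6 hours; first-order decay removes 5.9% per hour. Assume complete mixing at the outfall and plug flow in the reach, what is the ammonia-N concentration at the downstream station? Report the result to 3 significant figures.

Mass balance: C = (8000·0.2900 + 1340·23.00) / 9340 = 33140/9340 = 3.548 mg/L.
5.9%/h lost → k = −ln(1 − 0.059) = 0.06081 h⁻¹.
After decay, C = 3.548 × e^(−kt) = 3.548 × 0.4939 = 1.752 mg/L.

1.75 mg/L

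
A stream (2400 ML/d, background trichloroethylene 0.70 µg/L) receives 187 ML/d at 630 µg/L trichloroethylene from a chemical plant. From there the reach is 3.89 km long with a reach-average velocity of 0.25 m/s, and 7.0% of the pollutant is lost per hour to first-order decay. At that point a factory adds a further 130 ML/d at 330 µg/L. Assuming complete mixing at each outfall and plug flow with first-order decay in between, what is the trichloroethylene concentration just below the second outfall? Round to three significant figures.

Conservation of mass: C = (2400·0.7000 + 187.0·630.0) / 2587 = 119500/2587 = 46.19 µg/L; combined flow 2587 ML/d.
Travel time t = 3.89·1000 / 0.25 = 15560 s = 4.322 h.
7.0%/h lost → k = −ln(1 − 0.07) = 0.07257 h⁻¹.
Decay over the reach: 46.19·exp(−kt) = 46.19·0.7308 = 33.75 µg/L.
At the second outfall, C = (2587·33.75 + 130.0·330.0) / (2587 + 130.0) = 47.93 µg/L.

47.9 µg/L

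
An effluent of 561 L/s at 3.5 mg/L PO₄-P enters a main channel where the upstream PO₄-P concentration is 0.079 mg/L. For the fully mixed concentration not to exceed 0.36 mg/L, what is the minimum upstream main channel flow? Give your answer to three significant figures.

Set C_mix = 0.36: (Q·0.07900 + 561.0·3.500) / (Q + 561.0) = 0.36
→ Q = 561.0·(3.500 − 0.36)/(0.36 − 0.07900) = 6269 L/s.

6270 L/s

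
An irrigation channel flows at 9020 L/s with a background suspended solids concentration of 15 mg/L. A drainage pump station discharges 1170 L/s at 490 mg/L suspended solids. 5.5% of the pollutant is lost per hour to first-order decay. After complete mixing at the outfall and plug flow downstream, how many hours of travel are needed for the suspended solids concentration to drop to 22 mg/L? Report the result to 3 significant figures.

Conservation of mass: C = (9020·15.00 + 1170·490.0) / 10190 = 708600/10190 = 69.54 mg/L.
5.5%/h lost → k = −ln(1 − 0.055) = 0.05657 h⁻¹.
69.54·exp(−k·t) = 22 → t = ln(69.54/22)/k = 73240 s = 20.34 h.

20.3 h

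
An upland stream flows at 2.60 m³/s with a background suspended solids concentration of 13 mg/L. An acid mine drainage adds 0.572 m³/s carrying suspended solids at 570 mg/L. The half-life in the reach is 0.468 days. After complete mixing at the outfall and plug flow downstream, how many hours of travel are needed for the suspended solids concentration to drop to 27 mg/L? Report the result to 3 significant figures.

23.3 h

Mixed concentration C = ΣQC/ΣQ = (2.600·13.00 + 0.5720·570.0) / 3.172 = 359.8/3.172 = 113.4 mg/L.
Half-life 0.468 d → k = ln 2 / 0.468 = 1.481 d⁻¹.
113.4·exp(−k·t) = 27 → t = ln(113.4/27)/k = 83740 s = 23.26 h.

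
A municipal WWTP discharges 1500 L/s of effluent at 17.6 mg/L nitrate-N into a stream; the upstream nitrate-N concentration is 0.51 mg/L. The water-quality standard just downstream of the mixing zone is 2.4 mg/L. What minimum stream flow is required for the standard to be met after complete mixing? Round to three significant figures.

12100 L/s

Set C_mix = 2.4: (Q·0.5100 + 1500·17.60) / (Q + 1500) = 2.4
→ Q = 1500·(17.60 − 2.4)/(2.4 − 0.5100) = 12060 L/s.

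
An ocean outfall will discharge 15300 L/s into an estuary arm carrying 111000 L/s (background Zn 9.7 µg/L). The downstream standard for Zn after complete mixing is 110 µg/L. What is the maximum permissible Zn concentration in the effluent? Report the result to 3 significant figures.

838 µg/L

At the limit, (Qr·Cr + Qe·Cₑ)/(Qr + Qe) = 110:
Cₑ = (126300·110 − 111000·9.700) / 15300 = 837.7 µg/L.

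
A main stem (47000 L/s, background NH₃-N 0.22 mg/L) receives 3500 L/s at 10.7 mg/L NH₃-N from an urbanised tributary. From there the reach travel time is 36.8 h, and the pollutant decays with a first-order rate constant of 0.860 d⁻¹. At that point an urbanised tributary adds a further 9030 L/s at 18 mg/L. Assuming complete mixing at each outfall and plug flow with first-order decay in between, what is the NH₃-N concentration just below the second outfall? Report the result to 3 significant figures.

2.95 mg/L

After mixing, C = (47000·0.2200 + 3500·10.70) / 50500 = 47790/50500 = 0.9463 mg/L; combined flow 50500 L/s.
Applying C = C₀e^(−kt): 0.9463 × 0.2675 = 0.2531 mg/L.
At the second outfall, C = (50500·0.2531 + 9030·18.00) / (50500 + 9030) = 2.945 mg/L.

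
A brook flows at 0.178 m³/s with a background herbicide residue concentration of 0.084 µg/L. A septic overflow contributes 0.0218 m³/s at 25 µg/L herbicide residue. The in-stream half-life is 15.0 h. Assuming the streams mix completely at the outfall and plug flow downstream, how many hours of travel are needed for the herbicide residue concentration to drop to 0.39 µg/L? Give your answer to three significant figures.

Flow-weighted average: C = (0.1780·0.08400 + 0.02180·25.00) / 0.1998 = 0.5600/0.1998 = 2.803 µg/L.
Half-life 15.0 h → k = ln 2 / 15.0 = 0.04621 h⁻¹ = 1.109 d⁻¹.
2.803·exp(−k·t) = 0.39 → t = ln(2.803/0.39)/k = 153600 s = 42.68 h.

42.7 h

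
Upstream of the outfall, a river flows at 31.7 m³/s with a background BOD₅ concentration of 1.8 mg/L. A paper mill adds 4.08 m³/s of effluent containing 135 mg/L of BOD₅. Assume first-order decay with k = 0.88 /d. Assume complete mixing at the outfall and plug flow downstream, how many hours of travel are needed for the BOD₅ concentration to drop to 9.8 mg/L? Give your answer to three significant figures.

Conservation of mass: C = (31.70·1.800 + 4.080·135.0) / 35.78 = 607.9/35.78 = 16.99 mg/L.
16.99·exp(−k·t) = 9.8 → t = ln(16.99/9.8)/k = 54020 s = 15.00 h.

15.0 h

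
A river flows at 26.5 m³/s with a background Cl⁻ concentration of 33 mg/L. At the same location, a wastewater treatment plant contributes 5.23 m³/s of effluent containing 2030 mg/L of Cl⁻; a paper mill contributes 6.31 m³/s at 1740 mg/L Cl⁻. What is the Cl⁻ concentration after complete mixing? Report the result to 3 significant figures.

591 mg/L

Mass balance: C = (26.50·33.00 + 5.230·2030 + 6.310·1740) / 38.04 = 22470/38.04 = 590.7 mg/L.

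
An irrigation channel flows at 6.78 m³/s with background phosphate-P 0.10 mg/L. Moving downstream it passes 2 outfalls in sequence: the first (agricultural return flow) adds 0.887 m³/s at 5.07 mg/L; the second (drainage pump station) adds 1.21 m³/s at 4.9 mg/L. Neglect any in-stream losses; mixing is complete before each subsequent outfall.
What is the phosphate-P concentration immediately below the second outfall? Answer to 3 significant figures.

Outfall 1: combined Q = 7.667 m³/s; C = (6.780·0.1000 + 0.8870·5.070)/7.667 = 0.6750 mg/L.
Outfall 2: combined Q = 8.877 m³/s; C = (7.667·0.6750 + 1.210·4.900)/8.877 = 1.251 mg/L.

1.25 mg/L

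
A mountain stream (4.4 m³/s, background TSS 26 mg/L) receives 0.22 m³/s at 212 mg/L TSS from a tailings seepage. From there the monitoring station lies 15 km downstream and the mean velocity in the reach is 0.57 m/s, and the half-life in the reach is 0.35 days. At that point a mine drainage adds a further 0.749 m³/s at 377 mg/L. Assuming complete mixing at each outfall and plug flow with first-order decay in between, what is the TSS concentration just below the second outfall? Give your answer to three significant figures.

Mixed concentration C = ΣQC/ΣQ = (4.400·26.00 + 0.2200·212.0) / 4.620 = 161.0/4.620 = 34.86 mg/L; combined flow 4.620 m³/s.
Travel time t = 15·1000 / 0.57 = 26320 s = 7.310 h.
Half-life 0.35 d → k = ln 2 / 0.35 = 1.980 d⁻¹.
Decay over the reach: 34.86·exp(−kt) = 34.86·0.5471 = 19.07 mg/L.
At the second outfall, C = (4.620·19.07 + 0.7490·377.0) / (4.620 + 0.7490) = 69.00 mg/L.

69.0 mg/L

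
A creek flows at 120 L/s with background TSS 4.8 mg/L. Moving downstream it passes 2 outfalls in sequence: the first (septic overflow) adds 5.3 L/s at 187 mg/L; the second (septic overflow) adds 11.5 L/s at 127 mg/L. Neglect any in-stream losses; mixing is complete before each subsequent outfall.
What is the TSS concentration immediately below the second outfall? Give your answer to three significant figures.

Below outfall 1: Q → 125.3 L/s, C = (120.0·4.800 + 5.300·187.0)/125.3 = 12.51 mg/L.
Below outfall 2: Q → 136.8 L/s, C = (125.3·12.51 + 11.50·127.0)/136.8 = 22.13 mg/L.

22.1 mg/L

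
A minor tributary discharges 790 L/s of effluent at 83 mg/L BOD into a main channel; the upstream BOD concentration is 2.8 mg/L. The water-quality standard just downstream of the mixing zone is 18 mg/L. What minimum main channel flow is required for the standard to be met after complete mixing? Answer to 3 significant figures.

3380 L/s

Set C_mix = 18: (Q·2.800 + 790.0·83.00) / (Q + 790.0) = 18
→ Q = 790.0·(83.00 − 18)/(18 − 2.800) = 3378 L/s.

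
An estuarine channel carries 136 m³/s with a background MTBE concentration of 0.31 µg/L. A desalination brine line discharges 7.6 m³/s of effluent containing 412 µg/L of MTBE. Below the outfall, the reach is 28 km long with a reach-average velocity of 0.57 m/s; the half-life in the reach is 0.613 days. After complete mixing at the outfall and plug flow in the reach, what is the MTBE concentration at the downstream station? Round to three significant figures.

Mass balance: C = (136.0·0.3100 + 7.600·412.0) / 143.6 = 3173/143.6 = 22.10 µg/L.
Travel time t = 28·1000 / 0.57 = 49120 s = 13.65 h.
Half-life 0.613 d → k = ln 2 / 0.613 = 1.131 d⁻¹.
Applying C = C₀e^(−kt): 22.10 × 0.5258 = 11.62 µg/L.

11.6 µg/L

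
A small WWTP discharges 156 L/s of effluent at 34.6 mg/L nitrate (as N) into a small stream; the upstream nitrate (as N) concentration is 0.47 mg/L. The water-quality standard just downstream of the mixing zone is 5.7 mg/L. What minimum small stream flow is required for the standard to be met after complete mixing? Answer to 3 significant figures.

Set C_mix = 5.7: (Q·0.4700 + 156.0·34.60) / (Q + 156.0) = 5.7
→ Q = 156.0·(34.60 − 5.7)/(5.7 − 0.4700) = 862.0 L/s.

862 L/s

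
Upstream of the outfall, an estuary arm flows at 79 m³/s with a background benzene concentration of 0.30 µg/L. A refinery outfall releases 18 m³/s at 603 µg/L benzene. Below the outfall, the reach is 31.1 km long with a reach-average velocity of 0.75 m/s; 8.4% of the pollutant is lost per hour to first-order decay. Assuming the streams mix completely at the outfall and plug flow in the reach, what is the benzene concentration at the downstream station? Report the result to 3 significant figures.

After mixing, C = (79.00·0.3000 + 18.00·603.0) / 97.00 = 10880/97.00 = 112.1 µg/L.
Travel time t = 31.1·1000 / 0.75 = 41470 s = 11.52 h.
8.4%/h lost → k = −ln(1 − 0.084) = 0.08774 h⁻¹.
First-order decay: C = 112.1·exp(−k·t) = 112.1·0.3640 = 40.82 µg/L.

40.8 µg/L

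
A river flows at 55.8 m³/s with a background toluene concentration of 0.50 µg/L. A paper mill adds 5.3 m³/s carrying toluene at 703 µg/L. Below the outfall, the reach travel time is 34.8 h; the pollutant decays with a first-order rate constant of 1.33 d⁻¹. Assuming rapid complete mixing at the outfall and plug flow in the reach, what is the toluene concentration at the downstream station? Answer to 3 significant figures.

8.93 µg/L

Mixed concentration C = ΣQC/ΣQ = (55.80·0.5000 + 5.300·703.0) / 61.10 = 3754/61.10 = 61.44 µg/L.
First-order decay: C = 61.44·exp(−k·t) = 61.44·0.1454 = 8.931 µg/L.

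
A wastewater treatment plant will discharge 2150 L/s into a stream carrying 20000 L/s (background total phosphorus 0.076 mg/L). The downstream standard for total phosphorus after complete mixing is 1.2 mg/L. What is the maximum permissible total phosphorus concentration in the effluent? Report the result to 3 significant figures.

11.7 mg/L

At the limit, (Qr·Cr + Qe·Cₑ)/(Qr + Qe) = 1.2:
Cₑ = (22150·1.2 − 20000·0.07600) / 2150 = 11.66 mg/L.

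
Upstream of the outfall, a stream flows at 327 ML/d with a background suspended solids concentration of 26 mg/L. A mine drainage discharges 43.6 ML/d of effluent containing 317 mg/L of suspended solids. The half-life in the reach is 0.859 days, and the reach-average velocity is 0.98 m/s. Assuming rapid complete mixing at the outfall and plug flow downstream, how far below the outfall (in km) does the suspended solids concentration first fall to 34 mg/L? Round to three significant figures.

Mass balance: C = (327.0·26.00 + 43.60·317.0) / 370.6 = 22320/370.6 = 60.24 mg/L.
Half-life 0.859 d → k = ln 2 / 0.859 = 0.8069 d⁻¹.
Set 60.24·exp(−k·t) = 34 → t = ln(60.24/34)/k = 61240 s = 17.01 h.
Distance = v·t = 0.98·61240 = 60010 m = 60.01 km.

60.0 km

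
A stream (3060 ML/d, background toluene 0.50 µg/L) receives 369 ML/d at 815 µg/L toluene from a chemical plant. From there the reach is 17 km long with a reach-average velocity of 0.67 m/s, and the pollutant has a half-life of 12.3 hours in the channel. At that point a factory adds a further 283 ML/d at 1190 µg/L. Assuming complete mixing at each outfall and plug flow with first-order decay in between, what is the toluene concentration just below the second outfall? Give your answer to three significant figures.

Mass balance: C = (3060·0.5000 + 369.0·815.0) / 3429 = 302300/3429 = 88.15 µg/L; combined flow 3429 ML/d.
Travel time t = 17·1000 / 0.67 = 25370 s = 7.048 h.
Half-life 12.3 h → k = ln 2 / 12.3 = 0.05635 h⁻¹ = 1.352 d⁻¹.
After decay, C = 88.15 × e^(−kt) = 88.15 × 0.6722 = 59.26 µg/L.
At the second outfall, C = (3429·59.26 + 283.0·1190) / (3429 + 283.0) = 145.5 µg/L.

145 µg/L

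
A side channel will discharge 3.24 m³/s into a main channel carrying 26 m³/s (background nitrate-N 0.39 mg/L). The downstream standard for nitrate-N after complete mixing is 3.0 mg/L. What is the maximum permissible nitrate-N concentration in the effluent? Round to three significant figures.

23.9 mg/L

At the limit, (Qr·Cr + Qe·Cₑ)/(Qr + Qe) = 3.0:
Cₑ = (29.24·3.0 − 26.00·0.3900) / 3.240 = 23.94 mg/L.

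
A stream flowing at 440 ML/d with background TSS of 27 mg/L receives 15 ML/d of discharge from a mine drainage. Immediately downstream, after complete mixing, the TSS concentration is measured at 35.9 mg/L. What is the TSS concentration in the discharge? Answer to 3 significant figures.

Mass balance: 440.0·27.00 + 15.00·Cₑ = 455.0·35.90
→ Cₑ = (455.0·35.90 − 440.0·27.00) / 15.00 = 297.0 mg/L.

297 mg/L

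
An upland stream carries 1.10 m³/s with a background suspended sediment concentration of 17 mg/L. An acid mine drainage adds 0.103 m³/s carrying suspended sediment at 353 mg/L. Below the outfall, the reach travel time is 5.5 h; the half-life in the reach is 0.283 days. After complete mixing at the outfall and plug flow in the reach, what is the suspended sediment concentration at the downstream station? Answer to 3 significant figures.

Mass balance: C = (1.100·17.00 + 0.1030·353.0) / 1.203 = 55.06/1.203 = 45.77 mg/L.
Half-life 0.283 d → k = ln 2 / 0.283 = 2.449 d⁻¹.
After decay, C = 45.77 × e^(−kt) = 45.77 × 0.5705 = 26.11 mg/L.

26.1 mg/L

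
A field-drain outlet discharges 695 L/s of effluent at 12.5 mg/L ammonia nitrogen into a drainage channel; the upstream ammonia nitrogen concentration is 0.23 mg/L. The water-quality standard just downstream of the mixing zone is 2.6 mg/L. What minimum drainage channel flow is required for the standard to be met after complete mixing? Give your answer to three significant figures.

2900 L/s

Set C_mix = 2.6: (Q·0.2300 + 695.0·12.50) / (Q + 695.0) = 2.6
→ Q = 695.0·(12.50 − 2.6)/(2.6 − 0.2300) = 2903 L/s.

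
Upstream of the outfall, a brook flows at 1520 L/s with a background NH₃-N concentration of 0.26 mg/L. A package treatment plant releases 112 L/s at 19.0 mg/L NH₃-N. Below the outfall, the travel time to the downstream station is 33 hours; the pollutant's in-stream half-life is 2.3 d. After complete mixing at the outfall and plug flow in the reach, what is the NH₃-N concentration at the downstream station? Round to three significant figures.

1.02 mg/L

Mass balance: C = (1520·0.2600 + 112.0·19.00) / 1632 = 2523/1632 = 1.546 mg/L.
Half-life 2.3 d → k = ln 2 / 2.3 = 0.3014 d⁻¹.
First-order decay: C = 1.546·exp(−k·t) = 1.546·0.6607 = 1.022 mg/L.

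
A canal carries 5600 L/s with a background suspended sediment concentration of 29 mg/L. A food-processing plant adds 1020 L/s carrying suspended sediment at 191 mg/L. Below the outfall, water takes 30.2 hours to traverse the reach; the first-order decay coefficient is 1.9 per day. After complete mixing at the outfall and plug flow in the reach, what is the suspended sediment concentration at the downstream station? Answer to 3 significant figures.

After mixing, C = (5600·29.00 + 1020·191.0) / 6620 = 357200/6620 = 53.96 mg/L.
Applying C = C₀e^(−kt): 53.96 × 0.09155 = 4.940 mg/L.

4.94 mg/L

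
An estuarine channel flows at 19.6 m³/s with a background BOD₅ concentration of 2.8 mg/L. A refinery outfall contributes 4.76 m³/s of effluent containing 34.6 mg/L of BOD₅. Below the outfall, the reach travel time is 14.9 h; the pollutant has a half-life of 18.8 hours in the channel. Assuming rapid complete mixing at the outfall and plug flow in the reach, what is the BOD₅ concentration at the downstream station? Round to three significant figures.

Flow-weighted average: C = (19.60·2.800 + 4.760·34.60) / 24.36 = 219.6/24.36 = 9.014 mg/L.
Half-life 18.8 h → k = ln 2 / 18.8 = 0.03687 h⁻¹ = 0.8849 d⁻¹.
Applying C = C₀e^(−kt): 9.014 × 0.5773 = 5.204 mg/L.

5.20 mg/L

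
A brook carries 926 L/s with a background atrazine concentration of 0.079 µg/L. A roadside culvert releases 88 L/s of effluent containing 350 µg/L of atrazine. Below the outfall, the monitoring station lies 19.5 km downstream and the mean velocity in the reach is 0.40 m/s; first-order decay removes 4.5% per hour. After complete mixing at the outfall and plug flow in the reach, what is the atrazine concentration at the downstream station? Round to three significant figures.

Conservation of mass: C = (926.0·0.07900 + 88.00·350.0) / 1014 = 30870/1014 = 30.45 µg/L.
Travel time t = 19.5·1000 / 0.40 = 48750 s = 13.54 h.
4.5%/h lost → k = −ln(1 − 0.045) = 0.04604 h⁻¹.
Decay over the reach: 30.45·exp(−kt) = 30.45·0.5361 = 16.32 µg/L.

16.3 µg/L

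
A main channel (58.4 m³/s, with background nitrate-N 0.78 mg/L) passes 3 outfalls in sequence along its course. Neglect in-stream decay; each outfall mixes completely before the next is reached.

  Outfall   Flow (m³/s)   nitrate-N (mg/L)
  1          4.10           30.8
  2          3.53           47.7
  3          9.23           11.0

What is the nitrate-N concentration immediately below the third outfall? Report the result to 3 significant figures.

5.87 mg/L

Outfall 1: combined Q = 62.50 m³/s; C = (58.40·0.7800 + 4.100·30.80)/62.50 = 2.749 mg/L.
Outfall 2: combined Q = 66.03 m³/s; C = (62.50·2.749 + 3.530·47.70)/66.03 = 5.152 mg/L.
Outfall 3: combined Q = 75.26 m³/s; C = (66.03·5.152 + 9.230·11.00)/75.26 = 5.870 mg/L.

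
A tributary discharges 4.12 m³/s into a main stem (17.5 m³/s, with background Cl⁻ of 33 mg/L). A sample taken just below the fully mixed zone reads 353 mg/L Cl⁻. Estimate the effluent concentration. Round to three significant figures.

Mass balance: 17.50·33.00 + 4.120·Cₑ = 21.62·353.0
→ Cₑ = (21.62·353.0 − 17.50·33.00) / 4.120 = 1712 mg/L.

1710 mg/L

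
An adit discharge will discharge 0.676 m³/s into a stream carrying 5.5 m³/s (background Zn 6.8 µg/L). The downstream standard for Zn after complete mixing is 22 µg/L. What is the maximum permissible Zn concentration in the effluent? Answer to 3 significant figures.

146 µg/L

At the limit, (Qr·Cr + Qe·Cₑ)/(Qr + Qe) = 22:
Cₑ = (6.176·22 − 5.500·6.800) / 0.6760 = 145.7 µg/L.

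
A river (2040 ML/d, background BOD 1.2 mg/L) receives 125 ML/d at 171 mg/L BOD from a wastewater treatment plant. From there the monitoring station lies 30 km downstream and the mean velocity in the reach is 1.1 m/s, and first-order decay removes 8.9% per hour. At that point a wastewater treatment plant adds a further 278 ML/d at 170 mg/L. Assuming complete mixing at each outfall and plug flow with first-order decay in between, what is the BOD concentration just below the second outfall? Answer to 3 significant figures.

24.2 mg/L

Mixed concentration C = ΣQC/ΣQ = (2040·1.200 + 125.0·171.0) / 2165 = 23820/2165 = 11.00 mg/L; combined flow 2165 ML/d.
Travel time t = 30·1000 / 1.1 = 27270 s = 7.576 h.
8.9%/h lost → k = −ln(1 − 0.089) = 0.09321 h⁻¹.
Decay over the reach: 11.00·exp(−kt) = 11.00·0.4935 = 5.431 mg/L.
Second outfall: C = (2165·5.431 + 278.0·170.0)/2443 = 24.16 mg/L.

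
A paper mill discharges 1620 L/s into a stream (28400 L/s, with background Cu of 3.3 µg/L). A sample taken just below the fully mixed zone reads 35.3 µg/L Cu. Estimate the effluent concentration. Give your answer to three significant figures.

Mass balance: 28400·3.300 + 1620·Cₑ = 30020·35.30
→ Cₑ = (30020·35.30 − 28400·3.300) / 1620 = 596.3 µg/L.

596 µg/L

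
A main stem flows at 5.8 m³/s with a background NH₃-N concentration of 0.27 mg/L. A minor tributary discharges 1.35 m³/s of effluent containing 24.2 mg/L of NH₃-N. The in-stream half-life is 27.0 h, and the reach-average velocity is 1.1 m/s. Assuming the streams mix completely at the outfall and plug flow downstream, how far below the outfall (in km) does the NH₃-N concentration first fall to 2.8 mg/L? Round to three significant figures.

82.8 km

After mixing, C = (5.800·0.2700 + 1.350·24.20) / 7.150 = 34.24/7.150 = 4.788 mg/L.
Half-life 27.0 h → k = ln 2 / 27.0 = 0.02567 h⁻¹ = 0.6161 d⁻¹.
Set 4.788·exp(−k·t) = 2.8 → t = ln(4.788/2.8)/k = 75240 s = 20.90 h.
Distance = v·t = 1.1·75240 = 82760 m = 82.76 km.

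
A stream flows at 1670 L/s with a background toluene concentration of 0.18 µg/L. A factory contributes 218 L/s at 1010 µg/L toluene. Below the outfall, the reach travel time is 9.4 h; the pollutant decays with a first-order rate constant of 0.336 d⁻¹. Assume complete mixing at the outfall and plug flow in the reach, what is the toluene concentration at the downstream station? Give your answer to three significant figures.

Mixed concentration C = ΣQC/ΣQ = (1670·0.1800 + 218.0·1010) / 1888 = 220500/1888 = 116.8 µg/L.
First-order decay: C = 116.8·exp(−k·t) = 116.8·0.8767 = 102.4 µg/L.

102 µg/L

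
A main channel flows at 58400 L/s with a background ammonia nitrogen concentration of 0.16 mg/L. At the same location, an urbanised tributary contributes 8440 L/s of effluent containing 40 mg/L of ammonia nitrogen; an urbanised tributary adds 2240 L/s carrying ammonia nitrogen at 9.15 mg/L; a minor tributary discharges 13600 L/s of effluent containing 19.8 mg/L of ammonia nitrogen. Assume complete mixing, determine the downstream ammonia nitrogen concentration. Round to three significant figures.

7.70 mg/L

Mixed concentration C = ΣQC/ΣQ = (58400·0.1600 + 8440·40.00 + 2240·9.150 + 13600·19.80) / 82680 = 636700/82680 = 7.701 mg/L.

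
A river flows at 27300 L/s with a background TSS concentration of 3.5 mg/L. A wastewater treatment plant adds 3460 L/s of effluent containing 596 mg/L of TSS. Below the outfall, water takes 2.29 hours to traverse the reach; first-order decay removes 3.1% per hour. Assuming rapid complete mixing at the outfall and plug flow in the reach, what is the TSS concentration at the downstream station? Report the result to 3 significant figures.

Flow-weighted average: C = (27300·3.500 + 3460·596.0) / 30760 = 2158000/30760 = 70.15 mg/L.
3.1%/h lost → k = −ln(1 − 0.031) = 0.03149 h⁻¹.
First-order decay: C = 70.15·exp(−k·t) = 70.15·0.9304 = 65.27 mg/L.

65.3 mg/L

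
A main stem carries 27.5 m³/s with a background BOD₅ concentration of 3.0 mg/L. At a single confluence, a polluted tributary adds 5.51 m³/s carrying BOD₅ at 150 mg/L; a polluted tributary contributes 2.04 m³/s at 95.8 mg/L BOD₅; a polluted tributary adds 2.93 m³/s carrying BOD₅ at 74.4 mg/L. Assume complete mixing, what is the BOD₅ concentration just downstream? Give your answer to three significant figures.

After mixing, C = (27.50·3.000 + 5.510·150.0 + 2.040·95.80 + 2.930·74.40) / 37.98 = 1322/37.98 = 34.82 mg/L.

34.8 mg/L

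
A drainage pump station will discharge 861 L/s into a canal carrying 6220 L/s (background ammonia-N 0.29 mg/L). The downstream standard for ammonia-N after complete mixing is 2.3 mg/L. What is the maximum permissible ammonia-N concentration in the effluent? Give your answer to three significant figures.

At the limit, (Qr·Cr + Qe·Cₑ)/(Qr + Qe) = 2.3:
Cₑ = (7081·2.3 − 6220·0.2900) / 861.0 = 16.82 mg/L.

16.8 mg/L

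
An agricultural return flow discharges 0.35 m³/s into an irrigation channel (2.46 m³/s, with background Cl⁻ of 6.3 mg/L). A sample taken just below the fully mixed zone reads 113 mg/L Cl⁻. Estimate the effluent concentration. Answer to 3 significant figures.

863 mg/L

Mass balance: 2.460·6.300 + 0.3500·Cₑ = 2.810·113.0
→ Cₑ = (2.810·113.0 − 2.460·6.300) / 0.3500 = 862.9 mg/L.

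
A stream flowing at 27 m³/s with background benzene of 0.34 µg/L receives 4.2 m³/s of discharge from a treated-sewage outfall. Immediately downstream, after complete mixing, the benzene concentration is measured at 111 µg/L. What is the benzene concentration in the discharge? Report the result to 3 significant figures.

Mass balance: 27.00·0.3400 + 4.200·Cₑ = 31.20·111.0
→ Cₑ = (31.20·111.0 − 27.00·0.3400) / 4.200 = 822.4 µg/L.

822 µg/L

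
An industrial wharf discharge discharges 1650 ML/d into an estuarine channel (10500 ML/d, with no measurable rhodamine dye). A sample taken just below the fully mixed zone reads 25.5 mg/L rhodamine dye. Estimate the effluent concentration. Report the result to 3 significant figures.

Mass balance: 10500·0 + 1650·Cₑ = 12150·25.50
→ Cₑ = (12150·25.50 − 10500·0) / 1650 = 187.8 mg/L.

188 mg/L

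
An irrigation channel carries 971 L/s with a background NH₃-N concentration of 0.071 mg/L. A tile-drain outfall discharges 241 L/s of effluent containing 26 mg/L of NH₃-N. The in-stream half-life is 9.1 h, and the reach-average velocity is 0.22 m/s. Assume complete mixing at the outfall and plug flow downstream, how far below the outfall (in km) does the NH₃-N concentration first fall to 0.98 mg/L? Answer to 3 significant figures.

17.4 km

Flow-weighted average: C = (971.0·0.07100 + 241.0·26.00) / 1212 = 6335/1212 = 5.227 mg/L.
Half-life 9.1 h → k = ln 2 / 9.1 = 0.07617 h⁻¹ = 1.828 d⁻¹.
Set 5.227·exp(−k·t) = 0.98 → t = ln(5.227/0.98)/k = 79120 s = 21.98 h.
Distance = v·t = 0.22·79120 = 17410 m = 17.41 km.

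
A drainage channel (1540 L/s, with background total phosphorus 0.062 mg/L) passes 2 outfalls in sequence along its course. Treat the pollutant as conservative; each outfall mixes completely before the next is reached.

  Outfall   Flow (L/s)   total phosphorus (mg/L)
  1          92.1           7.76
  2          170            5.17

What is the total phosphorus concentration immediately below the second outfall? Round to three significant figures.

After outfall 1: Q = 1540 + 92.10 = 1632 L/s; C = (1540·0.06200 + 92.10·7.760)/1632 = 0.4964 mg/L.
After outfall 2: Q = 1632 + 170.0 = 1802 L/s; C = (1632·0.4964 + 170.0·5.170)/1802 = 0.9373 mg/L.

0.937 mg/L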